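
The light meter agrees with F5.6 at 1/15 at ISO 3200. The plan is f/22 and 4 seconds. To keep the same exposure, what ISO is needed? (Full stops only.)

ISO 800

Aperture: f/5.6 → f/8 → f/11 → f/16 → f/22 — 4 stops stopped down (darker).
Shutter speed: 1/15 → 1/8 → 1/4 → 1/2 → 1 → 2 → 4 — 6 stops slower (brighter).
Net change so far: 2 stops brighter. Offset with the ISO: 3200 → 1600 → 800.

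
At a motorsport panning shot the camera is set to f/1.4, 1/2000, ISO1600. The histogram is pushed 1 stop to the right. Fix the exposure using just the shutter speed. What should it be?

1/4000s

Overexposed by 1 stop → need 1 stop darker.
Shutter speed: 1/2000 → 1/4000.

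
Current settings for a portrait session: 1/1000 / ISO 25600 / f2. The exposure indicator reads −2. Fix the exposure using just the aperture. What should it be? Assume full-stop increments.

Underexposed by 2 stops → need 2 stops brighter.
Aperture: f/2 → f/1.4 → f/1.0.

f/1.0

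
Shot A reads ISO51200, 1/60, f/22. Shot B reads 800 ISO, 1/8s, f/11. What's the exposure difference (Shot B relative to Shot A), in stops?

Aperture: f/22 → f/16 → f/11 — 2 stops larger aperture (brighter).
Shutter speed: 1/60 → 1/30 → 1/15 → 1/8 — 3 stops longer (brighter).
ISO: 51200 → 25600 → 12800 → 6400 → 3200 → 1600 → 800 — 6 stops dropped (darker).
Net: +2 +3 −6 = −1 stop.

1 stop darker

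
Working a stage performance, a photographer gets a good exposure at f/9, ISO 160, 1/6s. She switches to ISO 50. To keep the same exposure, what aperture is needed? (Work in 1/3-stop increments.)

ISO: 160 → 125 → 100 → 80 → 64 → 50 — 1 2/3 stops lower (darker).
Need 1 2/3 stops brighter from the aperture: f/9 → f/8 → f/7.1 → f/6.3 → f/5.6 → f/5.

f/5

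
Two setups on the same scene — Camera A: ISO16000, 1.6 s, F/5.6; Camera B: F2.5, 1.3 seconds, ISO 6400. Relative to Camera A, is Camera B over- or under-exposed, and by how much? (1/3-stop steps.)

2/3 stop brighter

Aperture: f/5.6 → f/5 → f/4.5 → f/4 → f/3.5 → f/3.2 → f/2.8 → f/2.5 — 2 1/3 stops opened up (brighter).
Shutter speed: 1.6 → 1.3 — 1/3 stop shorter (darker).
ISO: 16000 → 12800 → 10000 → 8000 → 6400 — 1 1/3 stops dropped (darker).
Net: +2 1/3 −1/3 −1 1/3 = +2/3 stops.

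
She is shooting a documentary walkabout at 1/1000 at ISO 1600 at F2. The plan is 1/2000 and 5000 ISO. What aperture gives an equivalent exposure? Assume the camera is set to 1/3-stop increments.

f/2.5

Shutter speed: 1/1000 → 1/1250 → 1/1600 → 1/2000 — 1 stop shorter (darker).
ISO: 1600 → 2000 → 2500 → 3200 → 4000 → 5000 — 1 2/3 stops higher (brighter).
Net change so far: 2/3 stop brighter. Offset with the aperture: f/2 → f/2.2 → f/2.5.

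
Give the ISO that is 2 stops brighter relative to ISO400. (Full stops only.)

ISO: 400 → 800 → 1600 — 2 stops higher (brighter).

ISO 1600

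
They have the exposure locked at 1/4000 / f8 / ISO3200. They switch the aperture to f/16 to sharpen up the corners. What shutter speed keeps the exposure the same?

Aperture: f/8 → f/11 → f/16 — 2 stops narrower (darker).
Need 2 stops brighter from the shutter speed: 1/4000 → 1/2000 → 1/1000.

1/1000s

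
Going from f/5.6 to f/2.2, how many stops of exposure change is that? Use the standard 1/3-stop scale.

2 2/3 stops

f/5.6 → f/5 → f/4.5 → f/4 → f/3.5 → f/3.2 → f/2.8 → f/2.5 → f/2.2 — count the steps: 8 third-stops = 2 2/3 stops.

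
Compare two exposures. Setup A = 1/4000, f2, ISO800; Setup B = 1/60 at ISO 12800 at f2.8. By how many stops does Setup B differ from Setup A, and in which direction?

9 stops brighter

Aperture: f/2 → f/2.8 — 1 stop stopped down (darker).
Shutter speed: 1/4000 → 1/2000 → 1/1000 → 1/500 → 1/250 → 1/125 → 1/60 — 6 stops slower (brighter).
ISO: 800 → 1600 → 3200 → 6400 → 12800 — 4 stops raised (brighter).
Net: −1 +6 +4 = +9 stops.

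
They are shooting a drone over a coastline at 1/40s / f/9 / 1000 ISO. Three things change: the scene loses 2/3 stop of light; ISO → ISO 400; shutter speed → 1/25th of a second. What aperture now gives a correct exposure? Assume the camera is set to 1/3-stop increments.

f/5.6

Scene light: 2/3 stop darker.
ISO: 1000 → 800 → 640 → 500 → 400 — 1 1/3 stops lower (darker).
Shutter speed: 1/40 → 1/30 → 1/25 — 2/3 stop longer (brighter).
Net so far: 1 1/3 stops darker. Aperture: f/9 → f/8 → f/7.1 → f/6.3 → f/5.6.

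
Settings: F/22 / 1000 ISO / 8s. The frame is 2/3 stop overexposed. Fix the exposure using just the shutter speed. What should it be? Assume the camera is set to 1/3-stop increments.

Overexposed by 2/3 stop → need 2/3 stop darker.
Shutter speed: 8 → 6 → 5.

5 s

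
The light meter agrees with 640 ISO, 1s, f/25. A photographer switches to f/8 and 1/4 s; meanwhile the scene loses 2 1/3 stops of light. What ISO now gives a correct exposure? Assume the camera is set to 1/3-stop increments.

Scene light: 2 1/3 stops darker.
Aperture: f/25 → f/22 → f/20 → f/18 → f/16 → f/14 → f/13 → f/11 → f/10 → f/9 → f/8 — 3 1/3 stops wider (brighter).
Shutter speed: 1 → 0.8 → 0.6 → 0.5 → 0.4 → 0.3 → 1/4 — 2 stops shorter (darker).
Net so far: 1 stop darker. ISO: 640 → 800 → 1000 → 1250.

ISO 1250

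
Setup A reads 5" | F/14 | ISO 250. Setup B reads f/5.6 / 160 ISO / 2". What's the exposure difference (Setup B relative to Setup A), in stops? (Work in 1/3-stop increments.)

Aperture: f/14 → f/13 → f/11 → f/10 → f/9 → f/8 → f/7.1 → f/6.3 → f/5.6 — 2 2/3 stops wider (brighter).
Shutter speed: 5 → 4 → 3.2 → 2.5 → 2 — 1 1/3 stops faster (darker).
ISO: 250 → 200 → 160 — 2/3 stop lower (darker).
Net: +2 2/3 −1 1/3 −2/3 = +2/3 stops.

2/3 stop brighter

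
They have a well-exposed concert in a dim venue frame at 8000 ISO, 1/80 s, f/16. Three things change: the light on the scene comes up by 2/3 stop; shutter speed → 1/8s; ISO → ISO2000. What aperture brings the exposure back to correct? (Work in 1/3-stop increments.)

f/32

Scene light: 2/3 stop brighter.
Shutter speed: 1/80 → 1/60 → 1/50 → 1/40 → 1/30 → 1/25 → 1/20 → 1/15 → 1/13 → 1/10 → 1/8 — 3 1/3 stops slower (brighter).
ISO: 8000 → 6400 → 5000 → 4000 → 3200 → 2500 → 2000 — 2 stops dropped (darker).
Net so far: 2 stops brighter. Aperture: f/16 → f/18 → f/20 → f/22 → f/25 → f/29 → f/32.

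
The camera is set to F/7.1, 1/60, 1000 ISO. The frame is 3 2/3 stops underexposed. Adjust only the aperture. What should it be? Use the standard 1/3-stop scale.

f/2

Underexposed by 3 2/3 stops → need 3 2/3 stops brighter.
Aperture: f/7.1 → f/6.3 → f/5.6 → f/5 → f/4.5 → f/4 → f/3.5 → f/3.2 → f/2.8 → f/2.5 → f/2.2 → f/2.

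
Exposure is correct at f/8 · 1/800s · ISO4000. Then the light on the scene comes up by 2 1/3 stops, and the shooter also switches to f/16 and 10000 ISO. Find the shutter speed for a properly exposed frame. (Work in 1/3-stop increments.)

Scene light: 2 1/3 stops brighter.
Aperture: f/8 → f/9 → f/10 → f/11 → f/13 → f/14 → f/16 — 2 stops stopped down (darker).
ISO: 4000 → 5000 → 6400 → 8000 → 10000 — 1 1/3 stops raised (brighter).
Net so far: 1 2/3 stops brighter. Shutter speed: 1/800 → 1/1000 → 1/1250 → 1/1600 → 1/2000 → 1/2500.

1/2500s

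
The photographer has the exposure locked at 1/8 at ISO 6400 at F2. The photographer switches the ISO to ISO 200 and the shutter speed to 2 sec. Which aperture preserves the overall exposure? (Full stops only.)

ISO: 6400 → 3200 → 1600 → 800 → 400 → 200 — 5 stops dropped (darker).
Shutter speed: 1/8 → 1/4 → 1/2 → 1 → 2 — 4 stops longer (brighter).
Net change so far: 1 stop darker. Offset with the aperture: f/2 → f/1.4.

f/1.4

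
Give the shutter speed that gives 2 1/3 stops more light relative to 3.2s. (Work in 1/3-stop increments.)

Shutter speed: 3.2 → 4 → 5 → 6 → 8 → 10 → 13 → 15 — 2 1/3 stops slower (brighter).

15 s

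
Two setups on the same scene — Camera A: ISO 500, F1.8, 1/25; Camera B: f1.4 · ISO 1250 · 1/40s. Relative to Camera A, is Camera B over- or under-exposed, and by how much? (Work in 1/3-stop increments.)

Aperture: f/1.8 → f/1.6 → f/1.4 — 2/3 stop opened up (brighter).
Shutter speed: 1/25 → 1/30 → 1/40 — 2/3 stop faster (darker).
ISO: 500 → 640 → 800 → 1000 → 1250 — 1 1/3 stops higher (brighter).
Net: +2/3 −2/3 +1 1/3 = +1 1/3 stops.

1 1/3 stops brighter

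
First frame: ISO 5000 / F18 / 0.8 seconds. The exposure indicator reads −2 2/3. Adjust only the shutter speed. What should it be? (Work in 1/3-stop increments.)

5 s

Underexposed by 2 2/3 stops → need 2 2/3 stops brighter.
Shutter speed: 0.8 → 1 → 1.3 → 1.6 → 2 → 2.5 → 3.2 → 4 → 5.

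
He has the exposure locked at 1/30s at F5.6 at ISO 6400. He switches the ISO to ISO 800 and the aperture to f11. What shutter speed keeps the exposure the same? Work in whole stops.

ISO: 6400 → 3200 → 1600 → 800 — 3 stops lower (darker).
Aperture: f/5.6 → f/8 → f/11 — 2 stops narrower (darker).
Net change so far: 5 stops darker. Offset with the shutter speed: 1/30 → 1/15 → 1/8 → 1/4 → 1/2 → 1.

1 s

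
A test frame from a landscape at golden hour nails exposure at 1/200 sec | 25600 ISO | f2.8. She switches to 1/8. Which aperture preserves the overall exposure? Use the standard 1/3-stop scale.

Shutter speed: 1/200 → 1/160 → 1/125 → 1/100 → 1/80 → 1/60 → 1/50 → 1/40 → 1/30 → 1/25 → 1/20 → 1/15 → 1/13 → 1/10 → 1/8 — 4 2/3 stops slower (brighter).
Need 4 2/3 stops darker from the aperture: f/2.8 → f/3.2 → f/3.5 → f/4 → f/4.5 → f/5 → f/5.6 → f/6.3 → f/7.1 → f/8 → f/9 → f/10 → f/11 → f/13 → f/14.

f/14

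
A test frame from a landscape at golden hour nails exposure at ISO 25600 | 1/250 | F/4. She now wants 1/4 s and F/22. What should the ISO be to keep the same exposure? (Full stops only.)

ISO 12800

Shutter speed: 1/250 → 1/125 → 1/60 → 1/30 → 1/15 → 1/8 → 1/4 — 6 stops longer (brighter).
Aperture: f/4 → f/5.6 → f/8 → f/11 → f/16 → f/22 — 5 stops stopped down (darker).
Net change so far: 1 stop brighter. Offset with the ISO: 25600 → 12800.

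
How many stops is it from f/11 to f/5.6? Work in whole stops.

2 stops

f/11 → f/8 → f/5.6 — count the steps: 2 stops.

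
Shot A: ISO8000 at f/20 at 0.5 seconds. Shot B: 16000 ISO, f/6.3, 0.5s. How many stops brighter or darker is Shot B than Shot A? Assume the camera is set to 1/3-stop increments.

Aperture: f/20 → f/18 → f/16 → f/14 → f/13 → f/11 → f/10 → f/9 → f/8 → f/7.1 → f/6.3 — 3 1/3 stops larger aperture (brighter).
Shutter speed: unchanged.
ISO: 8000 → 10000 → 12800 → 16000 — 1 stop higher (brighter).
Net: +3 1/3 +1 = +4 1/3 stops.

4 1/3 stops brighter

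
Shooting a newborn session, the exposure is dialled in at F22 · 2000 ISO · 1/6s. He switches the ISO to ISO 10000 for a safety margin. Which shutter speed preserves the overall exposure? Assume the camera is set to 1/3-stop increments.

1/30s

ISO: 2000 → 2500 → 3200 → 4000 → 5000 → 6400 → 8000 → 10000 — 2 1/3 stops higher (brighter).
Need 2 1/3 stops darker from the shutter speed: 1/6 → 1/8 → 1/10 → 1/13 → 1/15 → 1/20 → 1/25 → 1/30.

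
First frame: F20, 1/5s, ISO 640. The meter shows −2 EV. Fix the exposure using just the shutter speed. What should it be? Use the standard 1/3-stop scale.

Underexposed by 2 stops → need 2 stops brighter.
Shutter speed: 1/5 → 1/4 → 0.3 → 0.4 → 0.5 → 0.6 → 0.8.

0.8 s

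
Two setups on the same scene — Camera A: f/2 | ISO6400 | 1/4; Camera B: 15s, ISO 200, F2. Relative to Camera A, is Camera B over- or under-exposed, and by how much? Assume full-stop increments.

1 stop brighter

Aperture: unchanged.
Shutter speed: 1/4 → 1/2 → 1 → 2 → 4 → 8 → 15 — 6 stops slower (brighter).
ISO: 6400 → 3200 → 1600 → 800 → 400 → 200 — 5 stops dropped (darker).
Net: +6 −5 = +1 stop.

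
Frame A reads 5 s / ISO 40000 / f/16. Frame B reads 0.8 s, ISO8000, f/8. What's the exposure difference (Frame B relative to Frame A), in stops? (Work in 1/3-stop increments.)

3 stops darker

Aperture: f/16 → f/14 → f/13 → f/11 → f/10 → f/9 → f/8 — 2 stops larger aperture (brighter).
Shutter speed: 5 → 4 → 3.2 → 2.5 → 2 → 1.6 → 1.3 → 1 → 0.8 — 2 2/3 stops faster (darker).
ISO: 40000 → 32000 → 25600 → 20000 → 16000 → 12800 → 10000 → 8000 — 2 1/3 stops lower (darker).
Net: +2 −2 2/3 −2 1/3 = −3 stops.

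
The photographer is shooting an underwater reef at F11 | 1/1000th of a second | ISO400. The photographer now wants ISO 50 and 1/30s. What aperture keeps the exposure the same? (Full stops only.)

ISO: 400 → 200 → 100 → 50 — 3 stops lower (darker).
Shutter speed: 1/1000 → 1/500 → 1/250 → 1/125 → 1/60 → 1/30 — 5 stops longer (brighter).
Net change so far: 2 stops brighter. Offset with the aperture: f/11 → f/16 → f/22.

f/22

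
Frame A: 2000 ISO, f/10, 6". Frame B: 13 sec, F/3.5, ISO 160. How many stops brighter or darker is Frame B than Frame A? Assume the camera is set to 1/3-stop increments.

Aperture: f/10 → f/9 → f/8 → f/7.1 → f/6.3 → f/5.6 → f/5 → f/4.5 → f/4 → f/3.5 — 3 stops wider (brighter).
Shutter speed: 6 → 8 → 10 → 13 — 1 stop slower (brighter).
ISO: 2000 → 1600 → 1250 → 1000 → 800 → 640 → 500 → 400 → 320 → 250 → 200 → 160 — 3 2/3 stops lower (darker).
Net: +3 +1 −3 2/3 = +1/3 stops.

1/3 stop brighter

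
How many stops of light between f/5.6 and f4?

1 stop

f/5.6 → f/4 — count the steps: 1 stop.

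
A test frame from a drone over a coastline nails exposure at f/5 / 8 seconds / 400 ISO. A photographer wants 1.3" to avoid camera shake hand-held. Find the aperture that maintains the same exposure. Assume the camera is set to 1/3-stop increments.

Shutter speed: 8 → 6 → 5 → 4 → 3.2 → 2.5 → 2 → 1.6 → 1.3 — 2 2/3 stops faster (darker).
Need 2 2/3 stops brighter from the aperture: f/5 → f/4.5 → f/4 → f/3.5 → f/3.2 → f/2.8 → f/2.5 → f/2.2 → f/2.

f/2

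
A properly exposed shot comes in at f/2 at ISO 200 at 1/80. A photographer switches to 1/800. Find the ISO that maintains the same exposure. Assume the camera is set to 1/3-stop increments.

ISO 2000

Shutter speed: 1/80 → 1/100 → 1/125 → 1/160 → 1/200 → 1/250 → 1/320 → 1/400 → 1/500 → 1/640 → 1/800 — 3 1/3 stops faster (darker).
Need 3 1/3 stops brighter from the ISO: 200 → 250 → 320 → 400 → 500 → 640 → 800 → 1000 → 1250 → 1600 → 2000.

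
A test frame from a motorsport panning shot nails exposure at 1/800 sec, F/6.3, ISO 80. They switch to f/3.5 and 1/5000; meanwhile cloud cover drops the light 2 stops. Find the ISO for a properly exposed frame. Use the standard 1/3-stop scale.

ISO 640

Scene light: 2 stops darker.
Aperture: f/6.3 → f/5.6 → f/5 → f/4.5 → f/4 → f/3.5 — 1 2/3 stops larger aperture (brighter).
Shutter speed: 1/800 → 1/1000 → 1/1250 → 1/1600 → 1/2000 → 1/2500 → 1/3200 → 1/4000 → 1/5000 — 2 2/3 stops faster (darker).
Net so far: 3 stops darker. ISO: 80 → 100 → 125 → 160 → 200 → 250 → 320 → 400 → 500 → 640.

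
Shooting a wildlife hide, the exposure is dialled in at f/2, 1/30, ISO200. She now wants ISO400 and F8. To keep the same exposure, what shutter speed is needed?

ISO: 200 → 400 — 1 stop higher (brighter).
Aperture: f/2 → f/2.8 → f/4 → f/5.6 → f/8 — 4 stops smaller aperture (darker).
Net change so far: 3 stops darker. Offset with the shutter speed: 1/30 → 1/15 → 1/8 → 1/4.

1/4s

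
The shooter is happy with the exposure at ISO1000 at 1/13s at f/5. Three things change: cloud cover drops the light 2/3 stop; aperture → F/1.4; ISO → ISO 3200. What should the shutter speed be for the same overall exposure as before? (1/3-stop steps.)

Scene light: 2/3 stop darker.
Aperture: f/5 → f/4.5 → f/4 → f/3.5 → f/3.2 → f/2.8 → f/2.5 → f/2.2 → f/2 → f/1.8 → f/1.6 → f/1.4 — 3 2/3 stops opened up (brighter).
ISO: 1000 → 1250 → 1600 → 2000 → 2500 → 3200 — 1 2/3 stops raised (brighter).
Net so far: 4 2/3 stops brighter. Shutter speed: 1/13 → 1/15 → 1/20 → 1/25 → 1/30 → 1/40 → 1/50 → 1/60 → 1/80 → 1/100 → 1/125 → 1/160 → 1/200 → 1/250 → 1/320.

1/320s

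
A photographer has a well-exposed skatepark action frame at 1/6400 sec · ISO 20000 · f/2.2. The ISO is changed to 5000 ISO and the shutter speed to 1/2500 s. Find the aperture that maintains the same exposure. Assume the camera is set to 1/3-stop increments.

f/1.8

ISO: 20000 → 16000 → 12800 → 10000 → 8000 → 6400 → 5000 — 2 stops dropped (darker).
Shutter speed: 1/6400 → 1/5000 → 1/4000 → 1/3200 → 1/2500 — 1 1/3 stops longer (brighter).
Net change so far: 2/3 stop darker. Offset with the aperture: f/2.2 → f/2 → f/1.8.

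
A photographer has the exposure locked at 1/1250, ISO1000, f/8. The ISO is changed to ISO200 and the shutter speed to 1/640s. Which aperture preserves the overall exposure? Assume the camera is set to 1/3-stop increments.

f/5

ISO: 1000 → 800 → 640 → 500 → 400 → 320 → 250 → 200 — 2 1/3 stops dropped (darker).
Shutter speed: 1/1250 → 1/1000 → 1/800 → 1/640 — 1 stop slower (brighter).
Net change so far: 1 1/3 stops darker. Offset with the aperture: f/8 → f/7.1 → f/6.3 → f/5.6 → f/5.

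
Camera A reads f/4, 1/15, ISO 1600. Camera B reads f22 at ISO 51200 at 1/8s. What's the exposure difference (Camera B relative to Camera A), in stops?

Aperture: f/4 → f/5.6 → f/8 → f/11 → f/16 → f/22 — 5 stops smaller aperture (darker).
Shutter speed: 1/15 → 1/8 — 1 stop slower (brighter).
ISO: 1600 → 3200 → 6400 → 12800 → 25600 → 51200 — 5 stops raised (brighter).
Net: −5 +1 +5 = +1 stop.

1 stop brighter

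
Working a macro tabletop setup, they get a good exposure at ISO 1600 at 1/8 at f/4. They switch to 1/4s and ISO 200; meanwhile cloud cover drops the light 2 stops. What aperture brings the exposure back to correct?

f/1.0

Scene light: 2 stops darker.
Shutter speed: 1/8 → 1/4 — 1 stop slower (brighter).
ISO: 1600 → 800 → 400 → 200 — 3 stops dropped (darker).
Net so far: 4 stops darker. Aperture: f/4 → f/2.8 → f/2 → f/1.4 → f/1.0.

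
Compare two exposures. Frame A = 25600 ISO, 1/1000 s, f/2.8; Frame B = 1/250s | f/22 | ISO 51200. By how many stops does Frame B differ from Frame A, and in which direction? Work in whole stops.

3 stops darker

Aperture: f/2.8 → f/4 → f/5.6 → f/8 → f/11 → f/16 → f/22 — 6 stops stopped down (darker).
Shutter speed: 1/1000 → 1/500 → 1/250 — 2 stops longer (brighter).
ISO: 25600 → 51200 — 1 stop higher (brighter).
Net: −6 +2 +1 = −3 stops.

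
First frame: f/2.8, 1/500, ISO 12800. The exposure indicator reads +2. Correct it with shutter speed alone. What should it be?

1/2000s

Overexposed by 2 stops → need 2 stops darker.
Shutter speed: 1/500 → 1/1000 → 1/2000.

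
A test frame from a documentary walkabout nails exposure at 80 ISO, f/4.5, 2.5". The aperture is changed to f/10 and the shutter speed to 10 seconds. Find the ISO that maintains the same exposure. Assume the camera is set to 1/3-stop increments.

ISO 100

Aperture: f/4.5 → f/5 → f/5.6 → f/6.3 → f/7.1 → f/8 → f/9 → f/10 — 2 1/3 stops smaller aperture (darker).
Shutter speed: 2.5 → 3.2 → 4 → 5 → 6 → 8 → 10 — 2 stops slower (brighter).
Net change so far: 1/3 stop darker. Offset with the ISO: 80 → 100.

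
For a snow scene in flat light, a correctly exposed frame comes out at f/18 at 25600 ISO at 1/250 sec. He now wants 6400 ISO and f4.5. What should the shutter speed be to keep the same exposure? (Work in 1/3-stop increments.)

1/1000s

ISO: 25600 → 20000 → 16000 → 12800 → 10000 → 8000 → 6400 — 2 stops lower (darker).
Aperture: f/18 → f/16 → f/14 → f/13 → f/11 → f/10 → f/9 → f/8 → f/7.1 → f/6.3 → f/5.6 → f/5 → f/4.5 — 4 stops larger aperture (brighter).
Net change so far: 2 stops brighter. Offset with the shutter speed: 1/250 → 1/320 → 1/400 → 1/500 → 1/640 → 1/800 → 1/1000.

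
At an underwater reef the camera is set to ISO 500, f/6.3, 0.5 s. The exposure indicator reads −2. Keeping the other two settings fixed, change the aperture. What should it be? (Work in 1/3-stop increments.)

Underexposed by 2 stops → need 2 stops brighter.
Aperture: f/6.3 → f/5.6 → f/5 → f/4.5 → f/4 → f/3.5 → f/3.2.

f/3.2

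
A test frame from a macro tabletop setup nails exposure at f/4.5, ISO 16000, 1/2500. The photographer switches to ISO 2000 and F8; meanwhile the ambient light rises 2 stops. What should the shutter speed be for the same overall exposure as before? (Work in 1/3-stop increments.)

Scene light: 2 stops brighter.
ISO: 16000 → 12800 → 10000 → 8000 → 6400 → 5000 → 4000 → 3200 → 2500 → 2000 — 3 stops dropped (darker).
Aperture: f/4.5 → f/5 → f/5.6 → f/6.3 → f/7.1 → f/8 — 1 2/3 stops narrower (darker).
Net so far: 2 2/3 stops darker. Shutter speed: 1/2500 → 1/2000 → 1/1600 → 1/1250 → 1/1000 → 1/800 → 1/640 → 1/500 → 1/400.

1/400s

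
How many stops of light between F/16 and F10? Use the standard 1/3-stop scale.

1 1/3 stops

f/16 → f/14 → f/13 → f/11 → f/10 — count the steps: 4 third-stops = 1 1/3 stops.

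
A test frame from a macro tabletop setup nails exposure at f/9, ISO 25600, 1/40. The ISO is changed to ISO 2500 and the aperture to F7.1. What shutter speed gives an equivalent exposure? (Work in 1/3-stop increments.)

ISO: 25600 → 20000 → 16000 → 12800 → 10000 → 8000 → 6400 → 5000 → 4000 → 3200 → 2500 — 3 1/3 stops dropped (darker).
Aperture: f/9 → f/8 → f/7.1 — 2/3 stop wider (brighter).
Net change so far: 2 2/3 stops darker. Offset with the shutter speed: 1/40 → 1/30 → 1/25 → 1/20 → 1/15 → 1/13 → 1/10 → 1/8 → 1/6.

1/6s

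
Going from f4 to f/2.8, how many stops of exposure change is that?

1 stop

f/4 → f/2.8 — count the steps: 1 stop.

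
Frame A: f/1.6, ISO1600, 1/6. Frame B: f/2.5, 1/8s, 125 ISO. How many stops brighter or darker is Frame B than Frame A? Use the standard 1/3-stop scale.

5 1/3 stops darker

Aperture: f/1.6 → f/1.8 → f/2 → f/2.2 → f/2.5 — 1 1/3 stops narrower (darker).
Shutter speed: 1/6 → 1/8 — 1/3 stop faster (darker).
ISO: 1600 → 1250 → 1000 → 800 → 640 → 500 → 400 → 320 → 250 → 200 → 160 → 125 — 3 2/3 stops dropped (darker).
Net: −1 1/3 −1/3 −3 2/3 = −5 1/3 stops.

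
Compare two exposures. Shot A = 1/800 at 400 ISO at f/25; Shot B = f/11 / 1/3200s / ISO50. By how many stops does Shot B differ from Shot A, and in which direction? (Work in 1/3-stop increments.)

Aperture: f/25 → f/22 → f/20 → f/18 → f/16 → f/14 → f/13 → f/11 — 2 1/3 stops wider (brighter).
Shutter speed: 1/800 → 1/1000 → 1/1250 → 1/1600 → 1/2000 → 1/2500 → 1/3200 — 2 stops faster (darker).
ISO: 400 → 320 → 250 → 200 → 160 → 125 → 100 → 80 → 64 → 50 — 3 stops dropped (darker).
Net: +2 1/3 −2 −3 = −2 2/3 stops.

2 2/3 stops darker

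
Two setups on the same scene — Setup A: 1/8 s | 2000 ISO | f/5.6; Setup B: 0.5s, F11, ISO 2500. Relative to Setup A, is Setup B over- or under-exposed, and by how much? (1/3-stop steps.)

Aperture: f/5.6 → f/6.3 → f/7.1 → f/8 → f/9 → f/10 → f/11 — 2 stops smaller aperture (darker).
Shutter speed: 1/8 → 1/6 → 1/5 → 1/4 → 0.3 → 0.4 → 0.5 — 2 stops longer (brighter).
ISO: 2000 → 2500 — 1/3 stop higher (brighter).
Net: −2 +2 +1/3 = +1/3 stops.

1/3 stop brighter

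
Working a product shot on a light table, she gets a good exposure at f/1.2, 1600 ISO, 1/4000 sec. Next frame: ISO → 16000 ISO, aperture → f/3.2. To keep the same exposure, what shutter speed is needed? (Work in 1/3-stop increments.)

ISO: 1600 → 2000 → 2500 → 3200 → 4000 → 5000 → 6400 → 8000 → 10000 → 12800 → 16000 — 3 1/3 stops raised (brighter).
Aperture: f/1.2 → f/1.4 → f/1.6 → f/1.8 → f/2 → f/2.2 → f/2.5 → f/2.8 → f/3.2 — 2 2/3 stops narrower (darker).
Net change so far: 2/3 stop brighter. Offset with the shutter speed: 1/4000 → 1/5000 → 1/6400.

1/6400s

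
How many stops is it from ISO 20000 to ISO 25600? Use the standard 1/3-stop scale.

1/3 stop

20000 → 25600 — count the steps: 1 third-stops = 1/3 stop.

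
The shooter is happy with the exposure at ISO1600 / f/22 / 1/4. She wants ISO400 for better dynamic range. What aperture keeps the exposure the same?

f/11

ISO: 1600 → 800 → 400 — 2 stops lower (darker).
Need 2 stops brighter from the aperture: f/22 → f/16 → f/11.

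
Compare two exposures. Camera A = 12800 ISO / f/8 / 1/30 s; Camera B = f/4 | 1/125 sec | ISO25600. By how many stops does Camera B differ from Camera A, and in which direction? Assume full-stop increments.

Aperture: f/8 → f/5.6 → f/4 — 2 stops opened up (brighter).
Shutter speed: 1/30 → 1/60 → 1/125 — 2 stops shorter (darker).
ISO: 12800 → 25600 — 1 stop raised (brighter).
Net: +2 −2 +1 = +1 stop.

1 stop brighter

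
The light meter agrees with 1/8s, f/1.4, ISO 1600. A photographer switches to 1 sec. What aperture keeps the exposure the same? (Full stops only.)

f/4

Shutter speed: 1/8 → 1/4 → 1/2 → 1 — 3 stops slower (brighter).
Need 3 stops darker from the aperture: f/1.4 → f/2 → f/2.8 → f/4.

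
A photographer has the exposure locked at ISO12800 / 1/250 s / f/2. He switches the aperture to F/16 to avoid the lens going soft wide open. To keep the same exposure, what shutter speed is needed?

1/4s

Aperture: f/2 → f/2.8 → f/4 → f/5.6 → f/8 → f/11 → f/16 — 6 stops stopped down (darker).
Need 6 stops brighter from the shutter speed: 1/250 → 1/125 → 1/60 → 1/30 → 1/15 → 1/8 → 1/4.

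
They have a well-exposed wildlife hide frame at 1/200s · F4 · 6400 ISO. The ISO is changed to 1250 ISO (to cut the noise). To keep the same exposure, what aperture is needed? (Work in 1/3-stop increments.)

f/1.8

ISO: 6400 → 5000 → 4000 → 3200 → 2500 → 2000 → 1600 → 1250 — 2 1/3 stops lower (darker).
Need 2 1/3 stops brighter from the aperture: f/4 → f/3.5 → f/3.2 → f/2.8 → f/2.5 → f/2.2 → f/2 → f/1.8.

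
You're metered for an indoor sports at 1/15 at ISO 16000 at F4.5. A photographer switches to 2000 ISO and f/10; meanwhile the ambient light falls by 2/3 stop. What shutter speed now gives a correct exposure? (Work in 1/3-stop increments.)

4 s

Scene light: 2/3 stop darker.
ISO: 16000 → 12800 → 10000 → 8000 → 6400 → 5000 → 4000 → 3200 → 2500 → 2000 — 3 stops dropped (darker).
Aperture: f/4.5 → f/5 → f/5.6 → f/6.3 → f/7.1 → f/8 → f/9 → f/10 — 2 1/3 stops smaller aperture (darker).
Net so far: 6 stops darker. Shutter speed: 1/15 → 1/13 → 1/10 → 1/8 → 1/6 → 1/5 → 1/4 → 0.3 → 0.4 → 0.5 → 0.6 → 0.8 → 1 → 1.3 → 1.6 → 2 → 2.5 → 3.2 → 4.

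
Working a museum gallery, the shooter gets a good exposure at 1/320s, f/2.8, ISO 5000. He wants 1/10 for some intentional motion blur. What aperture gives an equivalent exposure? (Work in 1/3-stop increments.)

Shutter speed: 1/320 → 1/250 → 1/200 → 1/160 → 1/125 → 1/100 → 1/80 → 1/60 → 1/50 → 1/40 → 1/30 → 1/25 → 1/20 → 1/15 → 1/13 → 1/10 — 5 stops longer (brighter).
Need 5 stops darker from the aperture: f/2.8 → f/3.2 → f/3.5 → f/4 → f/4.5 → f/5 → f/5.6 → f/6.3 → f/7.1 → f/8 → f/9 → f/10 → f/11 → f/13 → f/14 → f/16.

f/16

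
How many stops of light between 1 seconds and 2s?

1 stop

1 → 2 — count the steps: 1 stop.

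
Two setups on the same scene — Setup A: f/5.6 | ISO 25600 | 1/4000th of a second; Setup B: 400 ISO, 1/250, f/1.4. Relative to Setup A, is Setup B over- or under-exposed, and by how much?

2 stops brighter

Aperture: f/5.6 → f/4 → f/2.8 → f/2 → f/1.4 — 4 stops larger aperture (brighter).
Shutter speed: 1/4000 → 1/2000 → 1/1000 → 1/500 → 1/250 — 4 stops slower (brighter).
ISO: 25600 → 12800 → 6400 → 3200 → 1600 → 800 → 400 — 6 stops dropped (darker).
Net: +4 +4 −6 = +2 stops.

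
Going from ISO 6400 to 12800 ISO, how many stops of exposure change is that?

6400 → 12800 — count the steps: 1 stop.

1 stop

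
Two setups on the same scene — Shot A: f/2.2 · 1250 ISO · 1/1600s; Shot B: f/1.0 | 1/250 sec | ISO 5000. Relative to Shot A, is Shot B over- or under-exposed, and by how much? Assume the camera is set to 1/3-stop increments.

Aperture: f/2.2 → f/2 → f/1.8 → f/1.6 → f/1.4 → f/1.2 → f/1.1 → f/1.0 — 2 1/3 stops larger aperture (brighter).
Shutter speed: 1/1600 → 1/1250 → 1/1000 → 1/800 → 1/640 → 1/500 → 1/400 → 1/320 → 1/250 — 2 2/3 stops longer (brighter).
ISO: 1250 → 1600 → 2000 → 2500 → 3200 → 4000 → 5000 — 2 stops higher (brighter).
Net: +2 1/3 +2 2/3 +2 = +7 stops.

7 stops brighter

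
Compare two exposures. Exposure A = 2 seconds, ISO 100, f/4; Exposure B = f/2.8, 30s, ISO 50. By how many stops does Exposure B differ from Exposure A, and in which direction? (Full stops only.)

Aperture: f/4 → f/2.8 — 1 stop wider (brighter).
Shutter speed: 2 → 4 → 8 → 15 → 30 — 4 stops slower (brighter).
ISO: 100 → 50 — 1 stop dropped (darker).
Net: +1 +4 −1 = +4 stops.

4 stops brighter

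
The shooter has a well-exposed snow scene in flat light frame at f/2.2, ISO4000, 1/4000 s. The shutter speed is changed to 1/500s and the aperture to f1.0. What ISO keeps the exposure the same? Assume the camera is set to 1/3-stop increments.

Shutter speed: 1/4000 → 1/3200 → 1/2500 → 1/2000 → 1/1600 → 1/1250 → 1/1000 → 1/800 → 1/640 → 1/500 — 3 stops slower (brighter).
Aperture: f/2.2 → f/2 → f/1.8 → f/1.6 → f/1.4 → f/1.2 → f/1.1 → f/1.0 — 2 1/3 stops larger aperture (brighter).
Net change so far: 5 1/3 stops brighter. Offset with the ISO: 4000 → 3200 → 2500 → 2000 → 1600 → 1250 → 1000 → 800 → 640 → 500 → 400 → 320 → 250 → 200 → 160 → 125 → 100.

ISO 100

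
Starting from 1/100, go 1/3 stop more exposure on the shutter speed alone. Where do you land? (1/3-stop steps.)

Shutter speed: 1/100 → 1/80 — 1/3 stop slower (brighter).

1/80s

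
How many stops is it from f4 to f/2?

f/4 → f/2.8 → f/2 — count the steps: 2 stops.

2 stops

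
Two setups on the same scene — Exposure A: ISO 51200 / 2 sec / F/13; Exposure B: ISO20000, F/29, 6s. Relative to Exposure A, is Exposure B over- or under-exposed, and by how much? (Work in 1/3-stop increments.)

Aperture: f/13 → f/14 → f/16 → f/18 → f/20 → f/22 → f/25 → f/29 — 2 1/3 stops narrower (darker).
Shutter speed: 2 → 2.5 → 3.2 → 4 → 5 → 6 — 1 2/3 stops slower (brighter).
ISO: 51200 → 40000 → 32000 → 25600 → 20000 — 1 1/3 stops dropped (darker).
Net: −2 1/3 +1 2/3 −1 1/3 = −2 stops.

2 stops darker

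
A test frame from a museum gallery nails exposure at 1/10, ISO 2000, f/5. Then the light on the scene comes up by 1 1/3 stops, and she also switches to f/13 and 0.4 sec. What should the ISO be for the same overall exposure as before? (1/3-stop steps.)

ISO 1250

Scene light: 1 1/3 stops brighter.
Aperture: f/5 → f/5.6 → f/6.3 → f/7.1 → f/8 → f/9 → f/10 → f/11 → f/13 — 2 2/3 stops stopped down (darker).
Shutter speed: 1/10 → 1/8 → 1/6 → 1/5 → 1/4 → 0.3 → 0.4 — 2 stops slower (brighter).
Net so far: 2/3 stop brighter. ISO: 2000 → 1600 → 1250.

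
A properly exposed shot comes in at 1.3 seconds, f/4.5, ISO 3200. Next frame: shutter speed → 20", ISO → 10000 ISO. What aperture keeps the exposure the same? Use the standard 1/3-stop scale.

Shutter speed: 1.3 → 1.6 → 2 → 2.5 → 3.2 → 4 → 5 → 6 → 8 → 10 → 13 → 15 → 20 — 4 stops longer (brighter).
ISO: 3200 → 4000 → 5000 → 6400 → 8000 → 10000 — 1 2/3 stops higher (brighter).
Net change so far: 5 2/3 stops brighter. Offset with the aperture: f/4.5 → f/5 → f/5.6 → f/6.3 → f/7.1 → f/8 → f/9 → f/10 → f/11 → f/13 → f/14 → f/16 → f/18 → f/20 → f/22 → f/25 → f/29 → f/32.

f/32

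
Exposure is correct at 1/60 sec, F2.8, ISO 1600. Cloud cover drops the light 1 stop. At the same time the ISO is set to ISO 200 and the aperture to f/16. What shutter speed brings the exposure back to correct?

8 s

Scene light: 1 stop darker.
ISO: 1600 → 800 → 400 → 200 — 3 stops lower (darker).
Aperture: f/2.8 → f/4 → f/5.6 → f/8 → f/11 → f/16 — 5 stops stopped down (darker).
Net so far: 9 stops darker. Shutter speed: 1/60 → 1/30 → 1/15 → 1/8 → 1/4 → 1/2 → 1 → 2 → 4 → 8.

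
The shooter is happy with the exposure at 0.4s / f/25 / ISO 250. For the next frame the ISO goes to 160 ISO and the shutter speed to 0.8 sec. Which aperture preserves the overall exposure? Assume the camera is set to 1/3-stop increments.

ISO: 250 → 200 → 160 — 2/3 stop dropped (darker).
Shutter speed: 0.4 → 0.5 → 0.6 → 0.8 — 1 stop slower (brighter).
Net change so far: 1/3 stop brighter. Offset with the aperture: f/25 → f/29.

f/29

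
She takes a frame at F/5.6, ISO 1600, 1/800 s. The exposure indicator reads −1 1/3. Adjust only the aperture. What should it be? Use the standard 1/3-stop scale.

Underexposed by 1 1/3 stops → need 1 1/3 stops brighter.
Aperture: f/5.6 → f/5 → f/4.5 → f/4 → f/3.5.

f/3.5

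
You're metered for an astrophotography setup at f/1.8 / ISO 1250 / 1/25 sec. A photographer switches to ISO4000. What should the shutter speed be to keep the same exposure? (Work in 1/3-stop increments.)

1/80s

ISO: 1250 → 1600 → 2000 → 2500 → 3200 → 4000 — 1 2/3 stops higher (brighter).
Need 1 2/3 stops darker from the shutter speed: 1/25 → 1/30 → 1/40 → 1/50 → 1/60 → 1/80.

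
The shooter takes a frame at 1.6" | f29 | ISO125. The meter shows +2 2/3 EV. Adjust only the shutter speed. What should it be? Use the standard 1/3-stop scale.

1/4s

Overexposed by 2 2/3 stops → need 2 2/3 stops darker.
Shutter speed: 1.6 → 1.3 → 1 → 0.8 → 0.6 → 0.5 → 0.4 → 0.3 → 1/4.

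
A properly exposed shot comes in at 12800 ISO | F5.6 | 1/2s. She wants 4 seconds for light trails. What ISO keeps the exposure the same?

Shutter speed: 1/2 → 1 → 2 → 4 — 3 stops slower (brighter).
Need 3 stops darker from the ISO: 12800 → 6400 → 3200 → 1600.

ISO 1600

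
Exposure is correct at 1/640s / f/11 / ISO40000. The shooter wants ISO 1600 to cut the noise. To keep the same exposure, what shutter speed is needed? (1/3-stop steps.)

ISO: 40000 → 32000 → 25600 → 20000 → 16000 → 12800 → 10000 → 8000 → 6400 → 5000 → 4000 → 3200 → 2500 → 2000 → 1600 — 4 2/3 stops lower (darker).
Need 4 2/3 stops brighter from the shutter speed: 1/640 → 1/500 → 1/400 → 1/320 → 1/250 → 1/200 → 1/160 → 1/125 → 1/100 → 1/80 → 1/60 → 1/50 → 1/40 → 1/30 → 1/25.

1/25s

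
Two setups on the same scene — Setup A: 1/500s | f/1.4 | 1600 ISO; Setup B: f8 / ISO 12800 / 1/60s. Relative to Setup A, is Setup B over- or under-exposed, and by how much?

1 stop brighter

Aperture: f/1.4 → f/2 → f/2.8 → f/4 → f/5.6 → f/8 — 5 stops narrower (darker).
Shutter speed: 1/500 → 1/250 → 1/125 → 1/60 — 3 stops slower (brighter).
ISO: 1600 → 3200 → 6400 → 12800 — 3 stops higher (brighter).
Net: −5 +3 +3 = +1 stop.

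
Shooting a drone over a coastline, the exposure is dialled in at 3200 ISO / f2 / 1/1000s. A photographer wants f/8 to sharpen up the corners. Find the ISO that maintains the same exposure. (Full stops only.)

Aperture: f/2 → f/2.8 → f/4 → f/5.6 → f/8 — 4 stops smaller aperture (darker).
Need 4 stops brighter from the ISO: 3200 → 6400 → 12800 → 25600 → 51200.

ISO 51200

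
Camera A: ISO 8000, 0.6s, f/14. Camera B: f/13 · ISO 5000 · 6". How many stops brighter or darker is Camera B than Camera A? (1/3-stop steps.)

3 stops brighter

Aperture: f/14 → f/13 — 1/3 stop opened up (brighter).
Shutter speed: 0.6 → 0.8 → 1 → 1.3 → 1.6 → 2 → 2.5 → 3.2 → 4 → 5 → 6 — 3 1/3 stops longer (brighter).
ISO: 8000 → 6400 → 5000 — 2/3 stop lower (darker).
Net: +1/3 +3 1/3 −2/3 = +3 stops.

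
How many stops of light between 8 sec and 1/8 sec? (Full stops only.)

8 → 4 → 2 → 1 → 1/2 → 1/4 → 1/8 — count the steps: 6 stops.

6 stops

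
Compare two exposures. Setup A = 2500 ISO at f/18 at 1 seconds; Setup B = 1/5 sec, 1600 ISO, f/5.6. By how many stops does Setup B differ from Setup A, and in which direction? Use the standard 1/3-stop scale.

Aperture: f/18 → f/16 → f/14 → f/13 → f/11 → f/10 → f/9 → f/8 → f/7.1 → f/6.3 → f/5.6 — 3 1/3 stops larger aperture (brighter).
Shutter speed: 1 → 0.8 → 0.6 → 0.5 → 0.4 → 0.3 → 1/4 → 1/5 — 2 1/3 stops shorter (darker).
ISO: 2500 → 2000 → 1600 — 2/3 stop dropped (darker).
Net: +3 1/3 −2 1/3 −2/3 = +1/3 stops.

1/3 stop brighter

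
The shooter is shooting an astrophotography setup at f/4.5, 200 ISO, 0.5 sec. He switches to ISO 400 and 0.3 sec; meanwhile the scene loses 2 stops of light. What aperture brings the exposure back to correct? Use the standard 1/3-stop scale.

f/2.5

Scene light: 2 stops darker.
ISO: 200 → 250 → 320 → 400 — 1 stop higher (brighter).
Shutter speed: 0.5 → 0.4 → 0.3 — 2/3 stop faster (darker).
Net so far: 1 2/3 stops darker. Aperture: f/4.5 → f/4 → f/3.5 → f/3.2 → f/2.8 → f/2.5.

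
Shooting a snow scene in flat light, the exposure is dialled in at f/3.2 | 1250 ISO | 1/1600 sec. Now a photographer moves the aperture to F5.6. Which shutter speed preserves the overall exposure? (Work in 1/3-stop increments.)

Aperture: f/3.2 → f/3.5 → f/4 → f/4.5 → f/5 → f/5.6 — 1 2/3 stops narrower (darker).
Need 1 2/3 stops brighter from the shutter speed: 1/1600 → 1/1250 → 1/1000 → 1/800 → 1/640 → 1/500.

1/500s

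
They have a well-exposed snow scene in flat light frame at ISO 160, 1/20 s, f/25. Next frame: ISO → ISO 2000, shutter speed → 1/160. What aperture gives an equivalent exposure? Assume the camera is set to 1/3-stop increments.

ISO: 160 → 200 → 250 → 320 → 400 → 500 → 640 → 800 → 1000 → 1250 → 1600 → 2000 — 3 2/3 stops higher (brighter).
Shutter speed: 1/20 → 1/25 → 1/30 → 1/40 → 1/50 → 1/60 → 1/80 → 1/100 → 1/125 → 1/160 — 3 stops faster (darker).
Net change so far: 2/3 stop brighter. Offset with the aperture: f/25 → f/29 → f/32.

f/32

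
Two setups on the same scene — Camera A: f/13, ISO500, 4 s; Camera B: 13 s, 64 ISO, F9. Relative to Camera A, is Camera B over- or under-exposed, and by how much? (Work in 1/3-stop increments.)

Aperture: f/13 → f/11 → f/10 → f/9 — 1 stop opened up (brighter).
Shutter speed: 4 → 5 → 6 → 8 → 10 → 13 — 1 2/3 stops longer (brighter).
ISO: 500 → 400 → 320 → 250 → 200 → 160 → 125 → 100 → 80 → 64 — 3 stops dropped (darker).
Net: +1 +1 2/3 −3 = −1/3 stops.

1/3 stop darker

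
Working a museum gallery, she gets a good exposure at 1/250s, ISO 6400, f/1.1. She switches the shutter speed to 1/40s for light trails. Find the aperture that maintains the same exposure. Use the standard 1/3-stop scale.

f/2.8

Shutter speed: 1/250 → 1/200 → 1/160 → 1/125 → 1/100 → 1/80 → 1/60 → 1/50 → 1/40 — 2 2/3 stops longer (brighter).
Need 2 2/3 stops darker from the aperture: f/1.1 → f/1.2 → f/1.4 → f/1.6 → f/1.8 → f/2 → f/2.2 → f/2.5 → f/2.8.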